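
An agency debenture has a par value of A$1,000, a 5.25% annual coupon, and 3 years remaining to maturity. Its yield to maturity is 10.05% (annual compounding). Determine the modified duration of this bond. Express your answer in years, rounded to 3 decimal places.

Periodic yield y = 0.1005. First find Macaulay duration:
  t   CF        PV=CF/(1+0.1005)^t    t·PV
  1        52.50        47.7056        47.7056
  2        52.50        43.3490        86.6980
  3     1,052.50       789.6815     2,369.0445
  Σ                    880.7361     2,503.4481
P = 880.7361; Macaulay duration = 2,503.4481 / 880.7361 = 2.84245 years.
Modified duration = D_Mac / (1 + y) = 2.84245 / 1.1005 = 2.58287 years.

2.583 years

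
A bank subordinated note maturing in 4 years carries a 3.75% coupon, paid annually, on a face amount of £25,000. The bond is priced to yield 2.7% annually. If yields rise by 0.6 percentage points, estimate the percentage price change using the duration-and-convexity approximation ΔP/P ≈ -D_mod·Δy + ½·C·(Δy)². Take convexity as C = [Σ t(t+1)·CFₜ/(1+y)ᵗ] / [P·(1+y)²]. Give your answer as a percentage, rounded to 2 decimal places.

With y = 0.027:
  t   CF        PV=CF/(1+0.027)^t    t·PV        t(t+1)·PV
  1       937.50       912.8530       912.8530       1,825.7059
  2       937.50       888.8539     1,777.7078       5,333.1235
  3       937.50       865.4858     2,596.4574      10,385.8296
  4    25,937.50    23,315.5862    93,262.3450     466,311.7248
  Σ                 25,982.7789    98,549.3631     483,856.3838
P = 25,982.7789; D_Mac = 3.79287 yrs; D_mod = 3.69316 yrs; C = 17.65591.
Duration effect: -3.69316 × (+0.006) = -0.022159
Convexity effect: 0.5 × 17.65591 × (0.006)² = +0.0003178
ΔP/P ≈ -0.022159 + 0.0003178 = -0.021841 = -2.1841%.

-2.18%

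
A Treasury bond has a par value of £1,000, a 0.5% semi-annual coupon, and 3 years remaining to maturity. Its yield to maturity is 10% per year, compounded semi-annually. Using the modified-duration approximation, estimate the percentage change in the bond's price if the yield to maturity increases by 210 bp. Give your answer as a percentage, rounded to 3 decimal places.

Periodic yield y = 0.05. Modified duration first:
  t   CF        PV=CF/(1+0.05)^t    t·PV
  1         2.50         2.3810         2.3810
  2         2.50         2.2676         4.5351
  3         2.50         2.1596         6.4788
  4         2.50         2.0568         8.2270
  5         2.50         1.9588         9.7941
  6     1,002.50       748.0809     4,488.4856
  Σ                    758.9046     4,519.9016
P = 758.9046; D_Mac = 5.95582 half-year periods = 2.97791 yrs; D_mod = 2.97791/(1+0.05) = 2.83611 yrs.
ΔP/P ≈ -D_mod · Δy = -2.83611 × (+0.021) = -0.059558 = -5.9558%.

-5.956%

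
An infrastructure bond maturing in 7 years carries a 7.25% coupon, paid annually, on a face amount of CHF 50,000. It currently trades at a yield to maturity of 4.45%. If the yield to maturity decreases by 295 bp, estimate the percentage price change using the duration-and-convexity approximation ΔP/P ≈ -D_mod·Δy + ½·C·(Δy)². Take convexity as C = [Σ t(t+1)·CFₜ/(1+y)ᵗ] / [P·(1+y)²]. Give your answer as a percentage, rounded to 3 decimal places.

With y = 0.0445:
  t   CF        PV=CF/(1+0.0445)^t    t·PV        t(t+1)·PV
  1     3,625.00     3,470.5601     3,470.5601       6,941.1202
  2     3,625.00     3,322.6999     6,645.3999      19,936.1996
  3     3,625.00     3,181.1392     9,543.4177      38,173.6708
  4     3,625.00     3,045.6096    12,182.4384      60,912.1921
  5     3,625.00     2,915.8541    14,579.2705      87,475.6230
  6     3,625.00     2,791.6267    16,749.7603     117,248.3218
  7    53,625.00    39,537.4081   276,761.8564   2,214,094.8511
  Σ                 58,264.8977   339,932.7032   2,544,781.9786
P = 58,264.8977; D_Mac = 5.83426 yrs; D_mod = 5.58570 yrs; C = 40.03379.
Duration effect: -5.58570 × (-0.0295) = +0.164778
Convexity effect: 0.5 × 40.03379 × (-0.0295)² = +0.0174197
ΔP/P ≈ +0.164778 + 0.0174197 = +0.182198 = +18.2198%.

+18.220%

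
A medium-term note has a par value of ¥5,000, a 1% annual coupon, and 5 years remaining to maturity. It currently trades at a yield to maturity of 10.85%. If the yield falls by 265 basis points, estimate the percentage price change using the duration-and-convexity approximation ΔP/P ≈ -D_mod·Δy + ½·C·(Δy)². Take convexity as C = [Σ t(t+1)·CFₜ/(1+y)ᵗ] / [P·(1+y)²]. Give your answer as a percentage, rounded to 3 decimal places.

+12.473%

With y = 0.1085:
  t   CF        PV=CF/(1+0.1085)^t    t·PV        t(t+1)·PV
  1        50.00        45.1060        45.1060          90.2120
  2        50.00        40.6910        81.3820         244.1461
  3        50.00        36.7082       110.1246         440.4982
  4        50.00        33.1152       132.4607         662.3037
  5     5,050.00     3,017.2611    15,086.3054      90,517.8324
  Σ                  3,172.8815    15,455.3788      91,954.9925
P = 3,172.8815; D_Mac = 4.87109 yrs; D_mod = 4.39430 yrs; C = 23.58577.
Duration effect: -4.39430 × (-0.0265) = +0.116449
Convexity effect: 0.5 × 23.58577 × (-0.0265)² = +0.0082816
ΔP/P ≈ +0.116449 + 0.0082816 = +0.124731 = +12.4731%.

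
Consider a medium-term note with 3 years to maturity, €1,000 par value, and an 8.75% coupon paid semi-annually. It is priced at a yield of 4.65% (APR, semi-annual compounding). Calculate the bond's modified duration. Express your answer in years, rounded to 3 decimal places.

Periodic yield y = 0.02325. First find Macaulay duration:
  t   CF        PV=CF/(1+0.02325)^t    t·PV
  1        43.75        42.7559        42.7559
  2        43.75        41.7844        83.5689
  3        43.75        40.8350       122.5051
  4        43.75        39.9072       159.6287
  5        43.75        39.0004       195.0021
  6     1,043.75       909.2974     5,455.7846
  Σ                  1,113.5804     6,059.2453
P = 1,113.5804; Macaulay duration = 6,059.2453 / 1,113.5804 = 5.44123 half-year periods = 2.72061 years.
Modified duration = D_Mac / (1 + y) = 2.72061 / 1.02325 = 2.65880 years.

2.659 years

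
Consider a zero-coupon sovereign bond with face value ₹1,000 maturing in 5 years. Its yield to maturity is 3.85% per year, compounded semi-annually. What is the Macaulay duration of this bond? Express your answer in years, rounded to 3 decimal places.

A zero-coupon bond has a single cash flow at maturity, so its Macaulay duration equals its maturity: 5 years.
(Equivalently: 10 semi-annual periods ÷ 2 = 5 years.)

5.000 years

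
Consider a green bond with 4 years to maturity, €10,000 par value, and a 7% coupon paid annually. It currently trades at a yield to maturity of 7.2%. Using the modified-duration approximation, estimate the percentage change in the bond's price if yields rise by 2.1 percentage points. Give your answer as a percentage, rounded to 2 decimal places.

Periodic yield y = 0.072. Modified duration first:
  t   CF        PV=CF/(1+0.072)^t    t·PV
  1       700.00       652.9851       652.9851
  2       700.00       609.1279     1,218.2557
  3       700.00       568.2163     1,704.6489
  4    10,700.00     8,102.2313    32,408.9251
  Σ                  9,932.5605    35,984.8148
P = 9,932.5605; D_Mac = 3.62291 yrs; D_mod = 3.62291/(1+0.072) = 3.37958 yrs.
ΔP/P ≈ -D_mod · Δy = -3.37958 × (+0.021) = -0.070971 = -7.0971%.

-7.10%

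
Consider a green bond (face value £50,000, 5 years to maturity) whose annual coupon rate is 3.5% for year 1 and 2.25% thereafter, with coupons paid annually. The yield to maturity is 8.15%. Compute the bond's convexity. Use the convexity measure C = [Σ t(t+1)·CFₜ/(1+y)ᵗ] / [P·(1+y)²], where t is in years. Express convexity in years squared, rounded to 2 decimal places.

With y = 0.0815:
  t   CF        PV=CF/(1+0.0815)^t    t·PV        t(t+1)·PV
  1     1,750.00     1,618.1230     1,618.1230       3,236.2460
  2     1,125.00       961.8326     1,923.6651       5,770.9954
  3     1,125.00       889.3505     2,668.0515      10,672.2059
  4     1,125.00       822.3306     3,289.3222      16,446.6111
  5    51,125.00    34,554.1888   172,770.9441   1,036,625.6647
  Σ                 38,845.8254   182,270.1059   1,072,751.7230
P = 38,845.8254.
Convexity = Σ t(t+1)·PV / [P·(1+y)²] = 1,072,751.7230 / (38,845.8254 × 1.169642) = 23.61032.

23.61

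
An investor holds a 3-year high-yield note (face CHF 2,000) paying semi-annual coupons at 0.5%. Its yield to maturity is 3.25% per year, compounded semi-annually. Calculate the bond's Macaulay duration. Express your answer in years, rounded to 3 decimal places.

Periodic yield y = 0.01625. Discount each cash flow and weight by its period:
  t   CF        PV=CF/(1+0.01625)^t    t·PV
  1         5.00         4.9200         4.9200
  2         5.00         4.8414         9.6828
  3         5.00         4.7640        14.2919
  4         5.00         4.6878        18.7511
  5         5.00         4.6128        23.0641
  6     2,005.00     1,820.1661    10,920.9967
  Σ                  1,843.9921    10,991.7067
Price P = Σ PV = 1,843.9921.
Macaulay duration = Σ(t·PV) / P = 10,991.7067 / 1,843.9921 = 5.96082 half-year periods.
In years: 5.96082 / 2 = 2.98041 years.

2.980 years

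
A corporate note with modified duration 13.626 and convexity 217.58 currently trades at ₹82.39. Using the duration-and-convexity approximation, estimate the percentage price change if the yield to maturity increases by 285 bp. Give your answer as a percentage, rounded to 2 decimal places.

Duration effect: -D_mod·Δy = -13.626 × (+0.0285) = -0.388341
Convexity effect: ½·C·(Δy)² = 0.5 × 217.58 × (0.0285)² = +0.0883646775
ΔP/P ≈ -0.388341 + 0.0883646775 = -0.2999763225
= -29.99763225%.

-30.00%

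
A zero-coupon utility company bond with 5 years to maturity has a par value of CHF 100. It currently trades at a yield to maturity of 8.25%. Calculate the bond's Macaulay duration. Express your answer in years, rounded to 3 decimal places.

5.000 years

A zero-coupon bond has a single cash flow at maturity, so its Macaulay duration equals its maturity: 5 years.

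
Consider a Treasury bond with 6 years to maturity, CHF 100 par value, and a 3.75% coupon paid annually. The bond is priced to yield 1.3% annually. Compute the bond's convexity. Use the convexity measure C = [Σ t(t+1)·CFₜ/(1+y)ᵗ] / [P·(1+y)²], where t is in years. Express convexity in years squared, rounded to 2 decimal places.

36.59

With y = 0.013:
  t   CF        PV=CF/(1+0.013)^t    t·PV        t(t+1)·PV
  1         3.75         3.7019         3.7019           7.4038
  2         3.75         3.6544         7.3087          21.9262
  3         3.75         3.6075        10.8224          43.2897
  4         3.75         3.5612        14.2447          71.2235
  5         3.75         3.5155        17.5774         105.4643
  6       103.75        96.0133       576.0798       4,032.5589
  Σ                    114.0537       629.7350       4,281.8663
P = 114.0537.
Convexity = Σ t(t+1)·PV / [P·(1+y)²] = 4,281.8663 / (114.0537 × 1.026169) = 36.58516.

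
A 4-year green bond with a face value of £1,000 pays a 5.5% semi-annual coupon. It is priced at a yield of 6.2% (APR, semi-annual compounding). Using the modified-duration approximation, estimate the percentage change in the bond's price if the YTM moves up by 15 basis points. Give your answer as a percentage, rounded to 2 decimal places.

Periodic yield y = 0.031. Modified duration first:
  t   CF        PV=CF/(1+0.031)^t    t·PV
  1        27.50        26.6731        26.6731
  2        27.50        25.8711        51.7423
  3        27.50        25.0932        75.2797
  4        27.50        24.3387        97.3549
  5        27.50        23.6069       118.0346
  6        27.50        22.8971       137.3827
  7        27.50        22.2086       155.4605
  8     1,027.50       804.8455     6,438.7638
  Σ                    975.5344     7,100.6917
P = 975.5344; D_Mac = 7.27877 half-year periods = 3.63939 yrs; D_mod = 3.63939/(1+0.031) = 3.52996 yrs.
ΔP/P ≈ -D_mod · Δy = -3.52996 × (+0.0015) = -0.005295 = -0.5295%.

-0.53%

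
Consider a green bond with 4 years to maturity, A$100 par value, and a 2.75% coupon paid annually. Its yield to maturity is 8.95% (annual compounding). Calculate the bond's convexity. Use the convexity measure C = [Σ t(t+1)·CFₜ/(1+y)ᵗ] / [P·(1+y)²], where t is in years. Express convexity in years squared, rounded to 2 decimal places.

With y = 0.0895:
  t   CF        PV=CF/(1+0.0895)^t    t·PV        t(t+1)·PV
  1         2.75         2.5241         2.5241           5.0482
  2         2.75         2.3167         4.6335          13.9005
  3         2.75         2.1264         6.3793          25.5172
  4       102.75        72.9244       291.6976       1,458.4881
  Σ                     79.8917       305.2345       1,502.9539
P = 79.8917.
Convexity = Σ t(t+1)·PV / [P·(1+y)²] = 1,502.9539 / (79.8917 × 1.187010) = 15.84856.

15.85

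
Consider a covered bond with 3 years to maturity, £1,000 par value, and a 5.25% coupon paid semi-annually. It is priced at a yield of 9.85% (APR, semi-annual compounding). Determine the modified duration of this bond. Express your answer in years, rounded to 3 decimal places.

Periodic yield y = 0.04925. First find Macaulay duration:
  t   CF        PV=CF/(1+0.04925)^t    t·PV
  1        26.25        25.0179        25.0179
  2        26.25        23.8436        47.6871
  3        26.25        22.7244        68.1732
  4        26.25        21.6578        86.6310
  5        26.25        20.6412       103.2059
  6     1,026.25       769.0938     4,614.5627
  Σ                    882.9786     4,945.2778
P = 882.9786; Macaulay duration = 4,945.2778 / 882.9786 = 5.60068 half-year periods = 2.80034 years.
Modified duration = D_Mac / (1 + y) = 2.80034 / 1.04925 = 2.66890 years.

2.669 years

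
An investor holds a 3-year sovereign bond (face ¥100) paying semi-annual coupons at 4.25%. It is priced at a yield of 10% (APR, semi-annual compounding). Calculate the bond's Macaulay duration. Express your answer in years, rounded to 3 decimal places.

Periodic yield y = 0.05. Discount each cash flow and weight by its period:
  t   CF        PV=CF/(1+0.05)^t    t·PV
  1        2.125         2.0238         2.0238
  2        2.125         1.9274         3.8549
  3        2.125         1.8357         5.5070
  4        2.125         1.7482         6.9930
  5        2.125         1.6650         8.3250
  6      102.125        76.2072       457.2435
  Σ                     85.4074       483.9471
Price P = Σ PV = 85.4074.
Macaulay duration = Σ(t·PV) / P = 483.9471 / 85.4074 = 5.66634 half-year periods.
In years: 5.66634 / 2 = 2.83317 years.

2.833 years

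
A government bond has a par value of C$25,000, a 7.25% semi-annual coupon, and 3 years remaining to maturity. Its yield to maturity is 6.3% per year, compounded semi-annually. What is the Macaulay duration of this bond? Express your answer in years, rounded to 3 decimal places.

Periodic yield y = 0.0315. Discount each cash flow and weight by its period:
  t   CF        PV=CF/(1+0.0315)^t    t·PV
  1       906.25       878.5749       878.5749
  2       906.25       851.7449     1,703.4899
  3       906.25       825.7343     2,477.2029
  4       906.25       800.5180     3,202.0719
  5       906.25       776.0717     3,880.3586
  6    25,906.25    21,507.4617   129,044.7703
  Σ                 25,640.1055   141,186.4684
Price P = Σ PV = 25,640.1055.
Macaulay duration = Σ(t·PV) / P = 141,186.4684 / 25,640.1055 = 5.50647 half-year periods.
In years: 5.50647 / 2 = 2.75323 years.

2.753 years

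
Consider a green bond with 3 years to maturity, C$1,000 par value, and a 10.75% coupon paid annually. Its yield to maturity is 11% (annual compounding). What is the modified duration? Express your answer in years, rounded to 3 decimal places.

Periodic yield y = 0.11. First find Macaulay duration:
  t   CF        PV=CF/(1+0.11)^t    t·PV
  1       107.50        96.8468        96.8468
  2       107.50        87.2494       174.4988
  3     1,107.50       809.7945     2,429.3834
  Σ                    993.8907     2,700.7290
P = 993.8907; Macaulay duration = 2,700.7290 / 993.8907 = 2.71733 years.
Modified duration = D_Mac / (1 + y) = 2.71733 / 1.11 = 2.44805 years.

2.448 years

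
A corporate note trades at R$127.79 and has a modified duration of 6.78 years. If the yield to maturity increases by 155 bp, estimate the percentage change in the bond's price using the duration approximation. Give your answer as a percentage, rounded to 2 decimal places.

-10.51%

Duration approximation: ΔP/P ≈ -D_mod · Δy = -6.78 × (+0.0155) = -0.105090.
As a percentage: -10.5090%.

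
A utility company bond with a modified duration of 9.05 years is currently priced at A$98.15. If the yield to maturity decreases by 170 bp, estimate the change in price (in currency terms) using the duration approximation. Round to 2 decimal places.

Duration approximation: ΔP/P ≈ -D_mod · Δy = -9.05 × (-0.017) = +0.153850.
ΔP ≈ 98.15 × (+0.153850) = +15.1003775.

+A$15.10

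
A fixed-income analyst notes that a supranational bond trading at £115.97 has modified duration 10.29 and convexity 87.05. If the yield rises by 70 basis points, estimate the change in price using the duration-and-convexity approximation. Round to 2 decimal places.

Duration effect: -D_mod·Δy = -10.29 × (+0.007) = -0.072030
Convexity effect: ½·C·(Δy)² = 0.5 × 87.05 × (0.007)² = +0.002132725
ΔP/P ≈ -0.072030 + 0.002132725 = -0.069897275
ΔP ≈ 115.97 × (-0.069897275) = -8.10598698175.

-£8.11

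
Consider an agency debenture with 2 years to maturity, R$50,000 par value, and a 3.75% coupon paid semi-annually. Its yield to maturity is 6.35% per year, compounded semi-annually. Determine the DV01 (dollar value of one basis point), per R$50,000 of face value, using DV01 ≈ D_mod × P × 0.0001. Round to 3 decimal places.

Periodic yield y = 0.03175.
  t   CF        PV=CF/(1+0.03175)^t    t·PV
  1       937.50       908.6504       908.6504
  2       937.50       880.6885     1,761.3770
  3       937.50       853.5871     2,560.7613
  4    50,937.50    44,951.0371   179,804.1483
  Σ                 47,593.9630   185,034.9369
P = 47,593.9630; D_Mac = 3.88778 half-year periods = 1.94389 yrs; D_mod = 1.88407 yrs.
DV01 ≈ 1.88407 × 47,593.9630 × 0.0001 = 8.967043.

R$8.967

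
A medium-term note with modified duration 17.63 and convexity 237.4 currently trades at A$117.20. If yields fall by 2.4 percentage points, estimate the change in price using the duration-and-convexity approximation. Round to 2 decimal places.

Duration effect: -D_mod·Δy = -17.63 × (-0.024) = +0.423120
Convexity effect: ½·C·(Δy)² = 0.5 × 237.4 × (-0.024)² = +0.0683712
ΔP/P ≈ +0.423120 + 0.0683712 = +0.4914912
ΔP ≈ 117.20 × (+0.4914912) = +57.60276864.

+A$57.60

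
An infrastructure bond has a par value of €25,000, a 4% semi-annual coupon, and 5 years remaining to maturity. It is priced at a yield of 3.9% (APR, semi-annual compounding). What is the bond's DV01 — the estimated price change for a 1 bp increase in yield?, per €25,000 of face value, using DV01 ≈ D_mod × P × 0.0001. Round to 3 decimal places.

€11.287

Periodic yield y = 0.0195.
  t   CF        PV=CF/(1+0.0195)^t    t·PV
  1       500.00       490.4365       490.4365
  2       500.00       481.0559       962.1118
  3       500.00       471.8547     1,415.5642
  4       500.00       462.8296     1,851.3182
  5       500.00       453.9770     2,269.8850
  6       500.00       445.2938     2,671.7626
  7       500.00       436.7766     3,057.4364
  8       500.00       428.4224     3,427.3791
  9       500.00       420.2279     3,782.0515
  10   25,500.00    21,021.7022   210,217.0219
  Σ                 25,112.5766   230,144.9674
P = 25,112.5766; D_Mac = 9.16453 half-year periods = 4.58227 yrs; D_mod = 4.49462 yrs.
DV01 ≈ 4.49462 × 25,112.5766 × 0.0001 = 11.287149.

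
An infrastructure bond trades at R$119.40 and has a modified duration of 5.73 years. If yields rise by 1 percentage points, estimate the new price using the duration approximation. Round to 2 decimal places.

R$112.56

Duration approximation: ΔP/P ≈ -D_mod · Δy = -5.73 × (+0.01) = -0.057300.
New price ≈ 119.40 × (1 - 0.057300) = 112.55838.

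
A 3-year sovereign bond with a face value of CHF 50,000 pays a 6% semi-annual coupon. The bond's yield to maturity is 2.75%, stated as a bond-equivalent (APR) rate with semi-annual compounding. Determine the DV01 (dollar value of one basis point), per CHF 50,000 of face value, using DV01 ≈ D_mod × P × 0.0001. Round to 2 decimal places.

CHF 15.10

Periodic yield y = 0.01375.
  t   CF        PV=CF/(1+0.01375)^t    t·PV
  1     1,500.00     1,479.6547     1,479.6547
  2     1,500.00     1,459.5854     2,919.1709
  3     1,500.00     1,439.7884     4,319.3651
  4     1,500.00     1,420.2598     5,681.0391
  5     1,500.00     1,400.9961     7,004.9804
  6    51,500.00    47,448.4495   284,690.6973
  Σ                 54,648.7340   306,094.9076
P = 54,648.7340; D_Mac = 5.60113 half-year periods = 2.80057 yrs; D_mod = 2.76258 yrs.
DV01 ≈ 2.76258 × 54,648.7340 × 0.0001 = 15.097159.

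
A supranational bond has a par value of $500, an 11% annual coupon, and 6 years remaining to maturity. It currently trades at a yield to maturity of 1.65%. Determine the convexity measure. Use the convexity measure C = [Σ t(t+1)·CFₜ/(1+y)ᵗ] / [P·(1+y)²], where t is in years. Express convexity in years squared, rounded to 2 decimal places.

31.29

With y = 0.0165:
  t   CF        PV=CF/(1+0.0165)^t    t·PV        t(t+1)·PV
  1        55.00        54.1072        54.1072         108.2145
  2        55.00        53.2290       106.4579         319.3737
  3        55.00        52.3649       157.0948         628.3792
  4        55.00        51.5149       206.0597       1,030.2987
  5        55.00        50.6787       253.3937       1,520.3621
  6       555.00       503.0935     3,018.5609      21,129.9260
  Σ                    764.9883     3,795.6742      24,736.5541
P = 764.9883.
Convexity = Σ t(t+1)·PV / [P·(1+y)²] = 24,736.5541 / (764.9883 × 1.033272) = 31.29462.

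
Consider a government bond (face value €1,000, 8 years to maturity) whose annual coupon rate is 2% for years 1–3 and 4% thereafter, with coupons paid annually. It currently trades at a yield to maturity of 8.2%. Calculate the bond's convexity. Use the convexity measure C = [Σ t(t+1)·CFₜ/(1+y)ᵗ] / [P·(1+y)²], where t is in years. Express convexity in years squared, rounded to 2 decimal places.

With y = 0.082:
  t   CF        PV=CF/(1+0.082)^t    t·PV        t(t+1)·PV
  1        20.00        18.4843        18.4843          36.9686
  2        20.00        17.0834        34.1669         102.5007
  3        20.00        15.7888        47.3663         189.4652
  4        40.00        29.1844       116.7376         583.6882
  5        40.00        26.9727       134.8633         809.1796
  6        40.00        24.9285       149.5711       1,046.9977
  7        40.00        23.0393       161.2751       1,290.2005
  8     1,040.00       553.6244     4,428.9955      39,860.9596
  Σ                    709.1058     5,091.4601      43,919.9601
P = 709.1058.
Convexity = Σ t(t+1)·PV / [P·(1+y)²] = 43,919.9601 / (709.1058 × 1.170724) = 52.90496.

52.90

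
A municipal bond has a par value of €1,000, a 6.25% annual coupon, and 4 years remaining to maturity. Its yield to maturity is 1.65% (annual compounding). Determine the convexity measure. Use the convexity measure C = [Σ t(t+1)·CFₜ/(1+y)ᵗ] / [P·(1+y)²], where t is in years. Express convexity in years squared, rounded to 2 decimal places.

17.36

With y = 0.0165:
  t   CF        PV=CF/(1+0.0165)^t    t·PV        t(t+1)·PV
  1        62.50        61.4855        61.4855         122.9710
  2        62.50        60.4874       120.9749         362.9247
  3        62.50        59.5056       178.5168         714.0672
  4     1,062.50       995.1749     3,980.6995      19,903.4977
  Σ                  1,176.6534     4,341.6767      21,103.4606
P = 1,176.6534.
Convexity = Σ t(t+1)·PV / [P·(1+y)²] = 21,103.4606 / (1,176.6534 × 1.033272) = 17.35763.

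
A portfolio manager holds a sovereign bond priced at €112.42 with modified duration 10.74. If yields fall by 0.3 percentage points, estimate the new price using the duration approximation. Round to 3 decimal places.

Duration approximation: ΔP/P ≈ -D_mod · Δy = -10.74 × (-0.003) = +0.032220.
New price ≈ 112.42 × (1 + 0.032220) = 116.0421724.

€116.042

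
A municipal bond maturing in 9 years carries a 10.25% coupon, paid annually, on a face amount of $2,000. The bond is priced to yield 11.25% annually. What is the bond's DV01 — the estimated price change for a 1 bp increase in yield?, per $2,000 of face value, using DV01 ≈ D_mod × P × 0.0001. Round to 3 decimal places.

Periodic yield y = 0.1125.
  t   CF        PV=CF/(1+0.1125)^t    t·PV
  1       205.00       184.2697       184.2697
  2       205.00       165.6357       331.2713
  3       205.00       148.8860       446.6579
  4       205.00       133.8301       535.3204
  5       205.00       120.2967       601.4836
  6       205.00       108.1319       648.7913
  7       205.00        97.1972       680.3804
  8       205.00        87.3683       698.9461
  9     2,205.00       844.7115     7,602.4037
  Σ                  1,890.3270    11,729.5243
P = 1,890.3270; D_Mac = 6.20502 yrs; D_mod = 5.57755 yrs.
DV01 ≈ 5.57755 × 1,890.3270 × 0.0001 = 1.054339.

$1.054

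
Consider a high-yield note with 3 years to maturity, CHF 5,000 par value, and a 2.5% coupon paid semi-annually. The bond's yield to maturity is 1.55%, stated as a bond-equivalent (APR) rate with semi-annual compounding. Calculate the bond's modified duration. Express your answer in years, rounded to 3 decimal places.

2.888 years

Periodic yield y = 0.00775. First find Macaulay duration:
  t   CF        PV=CF/(1+0.00775)^t    t·PV
  1        62.50        62.0194        62.0194
  2        62.50        61.5424       123.0848
  3        62.50        61.0691       183.2073
  4        62.50        60.5995       242.3979
  5        62.50        60.1334       300.6672
  6     5,062.50     4,833.3494    29,000.0967
  Σ                  5,138.7132    29,911.4732
P = 5,138.7132; Macaulay duration = 29,911.4732 / 5,138.7132 = 5.82081 half-year periods = 2.91040 years.
Modified duration = D_Mac / (1 + y) = 2.91040 / 1.00775 = 2.88802 years.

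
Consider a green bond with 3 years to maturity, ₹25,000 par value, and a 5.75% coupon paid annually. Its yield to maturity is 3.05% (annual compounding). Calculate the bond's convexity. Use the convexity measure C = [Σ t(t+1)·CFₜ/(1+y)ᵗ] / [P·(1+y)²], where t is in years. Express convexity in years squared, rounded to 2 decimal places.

With y = 0.0305:
  t   CF        PV=CF/(1+0.0305)^t    t·PV        t(t+1)·PV
  1     1,437.50     1,394.9539     1,394.9539       2,789.9078
  2     1,437.50     1,353.6671     2,707.3341       8,122.0024
  3    26,437.50    24,158.8577    72,476.5732     289,906.2928
  Σ                 26,907.4787    76,578.8612     300,818.2030
P = 26,907.4787.
Convexity = Σ t(t+1)·PV / [P·(1+y)²] = 300,818.2030 / (26,907.4787 × 1.061930) = 10.52774.

10.53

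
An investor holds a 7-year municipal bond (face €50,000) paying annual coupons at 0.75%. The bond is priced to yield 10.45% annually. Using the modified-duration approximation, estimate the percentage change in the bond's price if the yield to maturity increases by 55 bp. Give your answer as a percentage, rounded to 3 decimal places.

Periodic yield y = 0.1045. Modified duration first:
  t   CF        PV=CF/(1+0.1045)^t    t·PV
  1       375.00       339.5201       339.5201
  2       375.00       307.3971       614.7943
  3       375.00       278.3134       834.9402
  4       375.00       251.9813     1,007.9254
  5       375.00       228.1406     1,140.7032
  6       375.00       206.5556     1,239.3335
  7    50,375.00    25,122.0466   175,854.3265
  Σ                 26,733.9549   181,031.5433
P = 26,733.9549; D_Mac = 6.77160 yrs; D_mod = 6.77160/(1+0.1045) = 6.13092 yrs.
ΔP/P ≈ -D_mod · Δy = -6.13092 × (+0.0055) = -0.033720 = -3.3720%.

-3.372%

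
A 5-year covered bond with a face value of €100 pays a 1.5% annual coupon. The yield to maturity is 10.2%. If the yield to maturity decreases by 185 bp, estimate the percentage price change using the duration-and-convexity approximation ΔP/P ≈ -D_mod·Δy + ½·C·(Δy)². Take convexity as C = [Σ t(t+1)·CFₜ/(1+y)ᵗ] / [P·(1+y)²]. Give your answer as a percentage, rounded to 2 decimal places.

+8.49%

With y = 0.102:
  t   CF        PV=CF/(1+0.102)^t    t·PV        t(t+1)·PV
  1         1.50         1.3612         1.3612           2.7223
  2         1.50         1.2352         2.4703           7.4110
  3         1.50         1.1208         3.3625          13.4502
  4         1.50         1.0171         4.0684          20.3421
  5       101.50        62.4537       312.2684       1,873.6106
  Σ                     67.1880       323.5309       1,917.5361
P = 67.1880; D_Mac = 4.81531 yrs; D_mod = 4.36961 yrs; C = 23.50114.
Duration effect: -4.36961 × (-0.0185) = +0.080838
Convexity effect: 0.5 × 23.50114 × (-0.0185)² = +0.0040216
ΔP/P ≈ +0.080838 + 0.0040216 = +0.084859 = +8.4859%.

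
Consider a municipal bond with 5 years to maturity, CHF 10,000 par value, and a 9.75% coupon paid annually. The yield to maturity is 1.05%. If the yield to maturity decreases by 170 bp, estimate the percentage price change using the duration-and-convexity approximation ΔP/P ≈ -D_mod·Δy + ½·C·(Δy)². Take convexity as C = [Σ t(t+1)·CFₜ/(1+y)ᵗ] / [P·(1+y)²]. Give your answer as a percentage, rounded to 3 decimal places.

With y = 0.0105:
  t   CF        PV=CF/(1+0.0105)^t    t·PV        t(t+1)·PV
  1       975.00       964.8689       964.8689       1,929.7378
  2       975.00       954.8430     1,909.6861       5,729.0582
  3       975.00       944.9214     2,834.7641      11,339.0562
  4       975.00       935.1028     3,740.4111      18,702.0554
  5    10,975.00    10,416.5269    52,082.6345     312,495.8069
  Σ                 14,216.2629    61,532.3646     350,195.7145
P = 14,216.2629; D_Mac = 4.32831 yrs; D_mod = 4.28333 yrs; C = 24.12419.
Duration effect: -4.28333 × (-0.017) = +0.072817
Convexity effect: 0.5 × 24.12419 × (-0.017)² = +0.0034859
ΔP/P ≈ +0.072817 + 0.0034859 = +0.076303 = +7.6303%.

+7.630%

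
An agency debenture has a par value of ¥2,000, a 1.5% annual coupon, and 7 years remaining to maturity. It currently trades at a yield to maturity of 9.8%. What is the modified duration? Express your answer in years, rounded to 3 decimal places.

5.995 years

Periodic yield y = 0.098. First find Macaulay duration:
  t   CF        PV=CF/(1+0.098)^t    t·PV
  1        30.00        27.3224        27.3224
  2        30.00        24.8838        49.7676
  3        30.00        22.6628        67.9885
  4        30.00        20.6401        82.5604
  5        30.00        18.7979        93.9895
  6        30.00        17.1201       102.7208
  7     2,030.00     1,055.0661     7,385.4625
  Σ                  1,186.4933     7,809.8118
P = 1,186.4933; Macaulay duration = 7,809.8118 / 1,186.4933 = 6.58226 years.
Modified duration = D_Mac / (1 + y) = 6.58226 / 1.098 = 5.99478 years.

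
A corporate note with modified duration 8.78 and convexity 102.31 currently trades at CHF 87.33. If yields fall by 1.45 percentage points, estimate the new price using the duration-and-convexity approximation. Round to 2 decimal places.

CHF 99.39

Duration effect: -D_mod·Δy = -8.78 × (-0.0145) = +0.127310
Convexity effect: ½·C·(Δy)² = 0.5 × 102.31 × (-0.0145)² = +0.01075533875
ΔP/P ≈ +0.127310 + 0.01075533875 = +0.13806533875
New price ≈ 87.33 × (1 + 0.13806533875) = 99.3872460330375.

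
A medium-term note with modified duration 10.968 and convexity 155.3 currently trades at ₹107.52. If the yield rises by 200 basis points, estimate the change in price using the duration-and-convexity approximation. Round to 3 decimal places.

-₹20.246

Duration effect: -D_mod·Δy = -10.968 × (+0.02) = -0.219360
Convexity effect: ½·C·(Δy)² = 0.5 × 155.3 × (0.02)² = +0.0310600
ΔP/P ≈ -0.219360 + 0.0310600 = -0.188300
ΔP ≈ 107.52 × (-0.188300) = -20.246016.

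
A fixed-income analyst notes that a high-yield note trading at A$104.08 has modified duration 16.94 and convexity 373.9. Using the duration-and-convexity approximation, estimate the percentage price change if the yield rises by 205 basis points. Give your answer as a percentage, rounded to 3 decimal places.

Duration effect: -D_mod·Δy = -16.94 × (+0.0205) = -0.347270
Convexity effect: ½·C·(Δy)² = 0.5 × 373.9 × (0.0205)² = +0.0785657375
ΔP/P ≈ -0.347270 + 0.0785657375 = -0.2687042625
= -26.87042625%.

-26.870%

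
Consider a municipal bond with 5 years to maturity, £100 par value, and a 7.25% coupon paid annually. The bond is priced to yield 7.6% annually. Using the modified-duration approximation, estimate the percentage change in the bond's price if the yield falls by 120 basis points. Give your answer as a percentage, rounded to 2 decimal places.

+4.87%

Periodic yield y = 0.076. Modified duration first:
  t   CF        PV=CF/(1+0.076)^t    t·PV
  1         7.25         6.7379         6.7379
  2         7.25         6.2620        12.5240
  3         7.25         5.8197        17.4591
  4         7.25         5.4087        21.6346
  5       107.25        74.3594       371.7971
  Σ                     98.5877       430.1527
P = 98.5877; D_Mac = 4.36315 yrs; D_mod = 4.36315/(1+0.076) = 4.05497 yrs.
ΔP/P ≈ -D_mod · Δy = -4.05497 × (-0.012) = +0.048660 = +4.8660%.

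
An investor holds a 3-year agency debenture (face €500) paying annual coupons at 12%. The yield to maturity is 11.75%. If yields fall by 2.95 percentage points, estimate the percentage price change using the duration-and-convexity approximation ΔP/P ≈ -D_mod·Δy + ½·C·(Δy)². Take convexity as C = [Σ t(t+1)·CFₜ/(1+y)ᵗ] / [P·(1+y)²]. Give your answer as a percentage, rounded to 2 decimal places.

+7.46%

With y = 0.1175:
  t   CF        PV=CF/(1+0.1175)^t    t·PV        t(t+1)·PV
  1        60.00        53.6913        53.6913         107.3826
  2        60.00        48.0459        96.0918         288.2753
  3       560.00       401.2781     1,203.8342       4,815.3369
  Σ                    503.0152     1,353.6173       5,210.9948
P = 503.0152; D_Mac = 2.69101 yrs; D_mod = 2.40806 yrs; C = 8.29554.
Duration effect: -2.40806 × (-0.0295) = +0.071038
Convexity effect: 0.5 × 8.29554 × (-0.0295)² = +0.0036096
ΔP/P ≈ +0.071038 + 0.0036096 = +0.074647 = +7.4647%.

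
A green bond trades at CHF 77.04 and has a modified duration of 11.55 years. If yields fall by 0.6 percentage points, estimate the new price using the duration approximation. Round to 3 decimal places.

Duration approximation: ΔP/P ≈ -D_mod · Δy = -11.55 × (-0.006) = +0.069300.
New price ≈ 77.04 × (1 + 0.069300) = 82.378872.

CHF 82.379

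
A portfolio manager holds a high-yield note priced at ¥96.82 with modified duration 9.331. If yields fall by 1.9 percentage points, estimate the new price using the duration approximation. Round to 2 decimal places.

Duration approximation: ΔP/P ≈ -D_mod · Δy = -9.331 × (-0.019) = +0.177289.
New price ≈ 96.82 × (1 + 0.177289) = 113.98512098.

¥113.99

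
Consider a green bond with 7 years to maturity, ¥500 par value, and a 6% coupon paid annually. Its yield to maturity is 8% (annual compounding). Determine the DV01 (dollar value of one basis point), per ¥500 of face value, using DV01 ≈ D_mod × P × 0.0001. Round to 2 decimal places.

Periodic yield y = 0.08.
  t   CF        PV=CF/(1+0.08)^t    t·PV
  1        30.00        27.7778        27.7778
  2        30.00        25.7202        51.4403
  3        30.00        23.8150        71.4449
  4        30.00        22.0509        88.2036
  5        30.00        20.4175       102.0875
  6        30.00        18.9051       113.4305
  7       530.00       309.2499     2,164.7494
  Σ                    447.9363     2,619.1340
P = 447.9363; D_Mac = 5.84711 yrs; D_mod = 5.41399 yrs.
DV01 ≈ 5.41399 × 447.9363 × 0.0001 = 0.242512.

¥0.24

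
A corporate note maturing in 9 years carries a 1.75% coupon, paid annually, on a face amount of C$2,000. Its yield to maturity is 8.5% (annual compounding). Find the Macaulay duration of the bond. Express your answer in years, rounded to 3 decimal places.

8.172 years

Periodic yield y = 0.085. Discount each cash flow and weight by its year:
  t   CF        PV=CF/(1+0.085)^t    t·PV
  1        35.00        32.2581        32.2581
  2        35.00        29.7309        59.4619
  3        35.00        27.4018        82.2054
  4        35.00        25.2551       101.0204
  5        35.00        23.2766       116.3829
  6        35.00        21.4531       128.7185
  7        35.00        19.7724       138.4070
  8        35.00        18.2234       145.7874
  9     2,035.00       976.5551     8,788.9963
  Σ                  1,173.9265     9,593.2378
Price P = Σ PV = 1,173.9265.
Macaulay duration = Σ(t·PV) / P = 9,593.2378 / 1,173.9265 = 8.17192 years.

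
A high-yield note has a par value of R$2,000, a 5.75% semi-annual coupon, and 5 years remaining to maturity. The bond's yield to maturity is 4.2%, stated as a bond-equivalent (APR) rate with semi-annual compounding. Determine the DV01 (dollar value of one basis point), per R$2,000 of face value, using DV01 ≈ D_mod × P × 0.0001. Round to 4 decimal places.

Periodic yield y = 0.021.
  t   CF        PV=CF/(1+0.021)^t    t·PV
  1        57.50        56.3173        56.3173
  2        57.50        55.1590       110.3180
  3        57.50        54.0245       162.0734
  4        57.50        52.9133       211.6532
  5        57.50        51.8250       259.1249
  6        57.50        50.7590       304.5542
  7        57.50        49.7150       348.0052
  8        57.50        48.6925       389.5399
  9        57.50        47.6910       429.2187
  10    2,057.50     1,671.4078    16,714.0779
  Σ                  2,138.5044    18,984.8828
P = 2,138.5044; D_Mac = 8.87764 half-year periods = 4.43882 yrs; D_mod = 4.34752 yrs.
DV01 ≈ 4.34752 × 2,138.5044 × 0.0001 = 0.929720.

R$0.9297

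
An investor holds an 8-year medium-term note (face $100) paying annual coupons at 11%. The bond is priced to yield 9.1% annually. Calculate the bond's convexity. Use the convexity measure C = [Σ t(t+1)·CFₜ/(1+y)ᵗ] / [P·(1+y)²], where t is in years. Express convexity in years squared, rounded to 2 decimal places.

With y = 0.091:
  t   CF        PV=CF/(1+0.091)^t    t·PV        t(t+1)·PV
  1        11.00        10.0825        10.0825          20.1650
  2        11.00         9.2415        18.4830          55.4491
  3        11.00         8.4707        25.4120         101.6482
  4        11.00         7.7641        31.0566         155.2829
  5        11.00         7.1165        35.5827         213.4962
  6        11.00         6.5230        39.1377         273.9640
  7        11.00         5.9789        41.8521         334.8170
  8       111.00        55.3000       442.3998       3,981.5986
  Σ                    110.4772       644.0065       5,136.4209
P = 110.4772.
Convexity = Σ t(t+1)·PV / [P·(1+y)²] = 5,136.4209 / (110.4772 × 1.190281) = 39.06056.

39.06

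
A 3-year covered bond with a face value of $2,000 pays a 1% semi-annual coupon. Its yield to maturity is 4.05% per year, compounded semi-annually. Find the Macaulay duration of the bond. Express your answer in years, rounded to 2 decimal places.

2.96 years

Periodic yield y = 0.02025. Discount each cash flow and weight by its period:
  t   CF        PV=CF/(1+0.02025)^t    t·PV
  1        10.00         9.8015         9.8015
  2        10.00         9.6070        19.2140
  3        10.00         9.4163        28.2489
  4        10.00         9.2294        36.9176
  5        10.00         9.0462        45.2311
  6     2,010.00     1,782.2000    10,693.1999
  Σ                  1,829.3004    10,832.6130
Price P = Σ PV = 1,829.3004.
Macaulay duration = Σ(t·PV) / P = 10,832.6130 / 1,829.3004 = 5.92172 half-year periods.
In years: 5.92172 / 2 = 2.96086 years.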